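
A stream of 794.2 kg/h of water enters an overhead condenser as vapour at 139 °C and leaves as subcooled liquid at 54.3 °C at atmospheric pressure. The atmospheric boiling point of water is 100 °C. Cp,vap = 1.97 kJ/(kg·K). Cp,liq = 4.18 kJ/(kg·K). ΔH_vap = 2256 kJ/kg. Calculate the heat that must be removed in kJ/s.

Q_c = 557 kJ/s

vapour 139→100 °C: -76.83 kJ/kg
condensation at 100 °C: -2256 kJ/kg
liquid 100→54.3 °C: -191.03 kJ/kg
Δh = -76.83 + -2256 + -191.03 = -2523.9 kJ/kg
Q = ṁ·Δh = 794.2 kg/h × -2523.9 kJ/kg = -2.0044e+06 kJ/h
|Q| = 556.79 kW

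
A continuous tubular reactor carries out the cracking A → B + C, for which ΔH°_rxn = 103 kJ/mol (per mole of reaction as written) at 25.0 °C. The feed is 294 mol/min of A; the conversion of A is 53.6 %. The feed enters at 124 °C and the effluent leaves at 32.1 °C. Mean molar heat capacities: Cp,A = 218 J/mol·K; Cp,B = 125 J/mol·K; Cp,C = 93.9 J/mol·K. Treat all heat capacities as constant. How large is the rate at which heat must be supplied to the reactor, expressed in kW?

Q_in = 172 kW

Extent of reaction ξ = 0.536 × 294 = 157.58 mol/min
Reaction term: ξ·ΔH°_rxn = 157.58 × 103 = 16231 kJ/min
Sensible, feed 124→25 °C: -6345.1 kJ/min
Outlet flows (mol/min): A 136.42, B 157.58, C 157.58
Sensible, products 25→32.1 °C: 456.06 kJ/min
Q = ΔH = 10342 kJ/min = 172.37 kW
Heat supplied = 172.37 kW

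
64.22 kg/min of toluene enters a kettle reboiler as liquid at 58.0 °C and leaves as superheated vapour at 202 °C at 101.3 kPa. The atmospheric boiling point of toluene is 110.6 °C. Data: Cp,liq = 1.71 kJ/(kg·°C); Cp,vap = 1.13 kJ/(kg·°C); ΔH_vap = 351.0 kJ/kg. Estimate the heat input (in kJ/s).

liquid 58.0→110.6 °C: 89.946 kJ/kg
vaporisation at 110.6 °C: 351 kJ/kg
vapour 110.6→202 °C: 103.28 kJ/kg
Δh = 89.946 + 351 + 103.28 = 544.23 kJ/kg
Q = ṁ·Δh = 64.22 kg/min × 544.23 kJ/kg = 34950 kJ/min
|Q| = 582.51 kW

Q = 583 kJ/s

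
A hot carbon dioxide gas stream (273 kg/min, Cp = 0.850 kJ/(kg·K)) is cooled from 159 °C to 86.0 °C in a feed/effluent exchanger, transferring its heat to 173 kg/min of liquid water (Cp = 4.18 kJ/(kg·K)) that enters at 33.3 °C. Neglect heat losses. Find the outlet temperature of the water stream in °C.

T_c,out = 56.7 °C

Heat released by hot stream: Q = 273 × 0.850 × (159 − 86.0) = 16940 kJ/min
Energy balance on cold side (adiabatic exchanger): Q = ṁ_c·Cp_c·(T_c,out − T_c,in)
T_c,out = 33.3 + 16940/(173 × 4.18) = 56.725 °C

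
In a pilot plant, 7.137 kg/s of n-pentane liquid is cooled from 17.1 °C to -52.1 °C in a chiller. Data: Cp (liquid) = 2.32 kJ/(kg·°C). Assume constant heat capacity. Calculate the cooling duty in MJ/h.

Q = ṁ·Cp·ΔT = 7.137 × 2.32 × (-52.1 − 17.1) = -1145.8 kJ/s
Cooling duty = 4124.9 MJ/h

Q_c = 4120 MJ/h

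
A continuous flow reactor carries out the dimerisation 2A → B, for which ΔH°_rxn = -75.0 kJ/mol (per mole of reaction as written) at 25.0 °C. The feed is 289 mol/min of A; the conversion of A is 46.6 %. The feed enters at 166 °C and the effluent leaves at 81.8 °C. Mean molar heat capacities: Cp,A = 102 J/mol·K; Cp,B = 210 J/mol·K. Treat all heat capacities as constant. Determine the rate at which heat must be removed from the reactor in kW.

Extent of reaction ξ = 0.466 × 289 / 2 = 67.337 mol/min
Reaction term: ξ·ΔH°_rxn = 67.337 × -75.0 = -5050.3 kJ/min
Sensible, feed 166→25 °C: -4156.4 kJ/min
Outlet flows (mol/min): A 154.33, B 67.337
Sensible, products 25→81.8 °C: 1697.3 kJ/min
Q = ΔH = -7509.4 kJ/min = -125.16 kW
Heat removed = 125.16 kW

Q_out = 125 kW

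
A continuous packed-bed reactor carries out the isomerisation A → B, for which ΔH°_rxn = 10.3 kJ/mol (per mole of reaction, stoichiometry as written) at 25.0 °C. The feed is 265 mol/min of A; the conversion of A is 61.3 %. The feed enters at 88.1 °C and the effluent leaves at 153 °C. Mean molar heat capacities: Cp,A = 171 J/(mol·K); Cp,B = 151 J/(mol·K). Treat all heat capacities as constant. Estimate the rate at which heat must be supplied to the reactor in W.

Extent of reaction ξ = 0.613 × 265 = 162.44 mol/min
Reaction term: ξ·ΔH°_rxn = 162.44 × 10.3 = 1673.2 kJ/min
Sensible, feed 88.1→25 °C: -2859.4 kJ/min
Outlet flows (mol/min): A 102.56, B 162.44
Sensible, products 25→153 °C: 5384.5 kJ/min
Q = ΔH = 4198.3 kJ/min = 69.971 kW
Heat supplied = 69971 W

Q_in = 70000 W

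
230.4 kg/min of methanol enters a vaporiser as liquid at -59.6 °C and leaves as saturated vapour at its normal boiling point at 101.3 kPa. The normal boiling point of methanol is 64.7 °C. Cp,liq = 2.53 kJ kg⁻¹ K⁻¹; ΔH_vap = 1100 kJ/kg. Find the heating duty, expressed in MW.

Q = 5.43 MW

liquid -59.6→64.7 °C: 314.48 kJ/kg
vaporisation at 64.7 °C: 1100 kJ/kg
Δh = 314.48 + 1100 = 1414.5 kJ/kg
Q = ṁ·Δh = 230.4 kg/min × 1414.5 kJ/kg = 325900 kJ/min
|Q| = 5431.6 kW = 5.4316 MW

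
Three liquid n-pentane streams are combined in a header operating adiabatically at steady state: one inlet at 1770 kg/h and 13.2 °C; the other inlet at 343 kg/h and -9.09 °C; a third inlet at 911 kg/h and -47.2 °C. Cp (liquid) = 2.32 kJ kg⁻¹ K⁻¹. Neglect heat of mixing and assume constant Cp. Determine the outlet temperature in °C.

Adiabatic, steady state ⇒ Σ ṁᵢCp,ᵢ(T_out − Tᵢ) = 0
T_out = Σ ṁᵢCp,ᵢTᵢ / Σ ṁᵢCp,ᵢ
      = -52787 / 7015.7 = -7.5242 °C

T_out = -7.52 °C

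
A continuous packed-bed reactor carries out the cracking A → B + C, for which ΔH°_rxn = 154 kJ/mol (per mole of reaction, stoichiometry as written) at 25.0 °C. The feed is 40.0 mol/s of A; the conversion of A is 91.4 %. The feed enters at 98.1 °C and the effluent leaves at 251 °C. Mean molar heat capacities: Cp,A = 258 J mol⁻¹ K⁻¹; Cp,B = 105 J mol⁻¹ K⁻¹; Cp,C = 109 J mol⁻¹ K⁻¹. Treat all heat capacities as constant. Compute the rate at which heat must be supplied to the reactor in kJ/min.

Q_in = 411000 kJ/min

Extent of reaction ξ = 0.914 × 40.0 = 36.56 mol/s
Reaction term: ξ·ΔH°_rxn = 36.56 × 154 = 5630.2 kJ/s
Sensible, feed 98.1→25 °C: -754.39 kJ/s
Outlet flows (mol/s): A 3.44, B 36.56, C 36.56
Sensible, products 25→251 °C: 1968.8 kJ/s
Q = ΔH = 6844.6 kJ/s = 6844.6 kW
Heat supplied = 410680 kJ/min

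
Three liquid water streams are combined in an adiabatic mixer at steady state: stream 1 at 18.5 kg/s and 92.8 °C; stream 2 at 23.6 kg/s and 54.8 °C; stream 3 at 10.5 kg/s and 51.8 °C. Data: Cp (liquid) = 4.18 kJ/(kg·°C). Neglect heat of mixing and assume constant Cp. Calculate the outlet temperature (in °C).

T_out = 67.6 °C

Adiabatic, steady state ⇒ Σ ṁᵢCp,ᵢ(T_out − Tᵢ) = 0
Σ ṁᵢCp,ᵢTᵢ = 18.5×4.18×92.8 + 23.6×4.18×54.8 + 10.5×4.18×51.8 = 14856
Σ ṁᵢCp,ᵢ = 18.5×4.18 + 23.6×4.18 + 10.5×4.18 = 219.87
T_out = 14856 / 219.87 = 67.566 °C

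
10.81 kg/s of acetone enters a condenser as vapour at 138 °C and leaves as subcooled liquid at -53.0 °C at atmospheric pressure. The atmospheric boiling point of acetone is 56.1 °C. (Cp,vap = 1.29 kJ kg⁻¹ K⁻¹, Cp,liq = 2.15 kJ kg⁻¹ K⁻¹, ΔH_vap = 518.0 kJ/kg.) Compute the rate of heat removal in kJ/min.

vapour 138→56.1 °C: -105.65 kJ/kg
condensation at 56.1 °C: -518 kJ/kg
liquid 56.1→-53.0 °C: -234.56 kJ/kg
Δh = -105.65 + -518 + -234.56 = -858.22 kJ/kg
Q = ṁ·Δh = 10.81 kg/s × -858.22 kJ/kg = -9277.3 kJ/s
|Q| = 9277.3 kW = 556640 kJ/min

Q_c = 557000 kJ/min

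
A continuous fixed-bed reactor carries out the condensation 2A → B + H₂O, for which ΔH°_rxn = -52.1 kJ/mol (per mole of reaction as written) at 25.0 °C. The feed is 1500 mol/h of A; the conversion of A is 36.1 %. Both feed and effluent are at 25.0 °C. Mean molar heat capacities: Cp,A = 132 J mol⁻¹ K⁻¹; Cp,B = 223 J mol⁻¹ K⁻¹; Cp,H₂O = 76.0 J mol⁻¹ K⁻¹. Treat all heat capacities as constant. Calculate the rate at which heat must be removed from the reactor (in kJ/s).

Q_out = 3.92 kJ/s

Extent of reaction ξ = 0.361 × 1500 / 2 = 270.75 mol/h
Reaction term: ξ·ΔH°_rxn = 270.75 × -52.1 = -14106 kJ/h
Q = ΔH = -14106 kJ/h = -3.9184 kW
Heat removed = 3.9184 kJ/s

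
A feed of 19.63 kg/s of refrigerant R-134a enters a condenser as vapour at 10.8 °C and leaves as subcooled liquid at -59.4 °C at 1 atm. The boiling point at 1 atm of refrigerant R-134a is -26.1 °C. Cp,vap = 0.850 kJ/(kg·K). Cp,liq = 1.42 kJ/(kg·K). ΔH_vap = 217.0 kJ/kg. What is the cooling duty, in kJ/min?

Q_c = 348000 kJ/min

vapour 10.8→-26.1 °C: -31.365 kJ/kg
condensation at -26.1 °C: -217 kJ/kg
liquid -26.1→-59.4 °C: -47.286 kJ/kg
Δh = -31.365 + -217 + -47.286 = -295.65 kJ/kg
Q = ṁ·Δh = 19.63 kg/s × -295.65 kJ/kg = -5803.6 kJ/s
|Q| = 5803.6 kW = 348220 kJ/min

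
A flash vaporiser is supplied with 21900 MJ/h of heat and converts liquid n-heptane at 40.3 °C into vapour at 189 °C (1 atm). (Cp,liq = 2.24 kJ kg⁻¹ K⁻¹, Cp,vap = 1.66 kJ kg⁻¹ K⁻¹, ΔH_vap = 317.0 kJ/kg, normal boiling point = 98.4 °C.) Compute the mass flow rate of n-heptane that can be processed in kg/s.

ṁ = 10.2 kg/s

Δh = 2.24×(98.4−40.3) + 317.0 + 1.66×(189−98.4) = 597.54 kJ/kg
Q = 21900 MJ/h = 6083.3 kJ/s = 6083.3 kJ/s
ṁ = Q/Δh = 6083.3 / 597.54 = 10.181 kg/s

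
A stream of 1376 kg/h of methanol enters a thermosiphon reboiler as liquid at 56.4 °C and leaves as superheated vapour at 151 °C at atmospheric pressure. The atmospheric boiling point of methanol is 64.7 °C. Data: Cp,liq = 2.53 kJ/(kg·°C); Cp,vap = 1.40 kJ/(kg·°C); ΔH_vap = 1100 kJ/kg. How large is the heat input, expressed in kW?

liquid 56.4→64.7 °C: 20.999 kJ/kg
vaporisation at 64.7 °C: 1100 kJ/kg
vapour 64.7→151 °C: 120.82 kJ/kg
Δh = 20.999 + 1100 + 120.82 = 1241.8 kJ/kg
Q = ṁ·Δh = 1376 kg/h × 1241.8 kJ/kg = 1.7087e+06 kJ/h
|Q| = 474.65 kW

Q = 475 kW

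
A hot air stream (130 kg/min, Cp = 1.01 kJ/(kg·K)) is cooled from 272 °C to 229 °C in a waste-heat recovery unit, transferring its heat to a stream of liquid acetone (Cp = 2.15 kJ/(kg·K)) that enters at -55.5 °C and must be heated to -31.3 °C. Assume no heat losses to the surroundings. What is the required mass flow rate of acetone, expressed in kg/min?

Heat released by hot stream: Q = 130 × 1.01 × (272 − 229) = 5645.9 kJ/min
Energy balance on cold side (adiabatic exchanger): Q = ṁ_c·Cp_c·(T_c,out − T_c,in)
ṁ_c = 5645.9 / [2.15 × (-31.3 − -55.5)] = 108.51 kg/min

ṁ_c = 109 kg/min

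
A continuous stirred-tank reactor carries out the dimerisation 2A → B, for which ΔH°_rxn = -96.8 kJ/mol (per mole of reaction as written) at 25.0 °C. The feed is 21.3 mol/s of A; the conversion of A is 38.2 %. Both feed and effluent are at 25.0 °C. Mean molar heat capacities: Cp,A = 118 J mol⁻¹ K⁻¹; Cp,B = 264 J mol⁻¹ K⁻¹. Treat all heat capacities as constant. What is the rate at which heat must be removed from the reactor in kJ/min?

Q_out = 23600 kJ/min

Extent of reaction ξ = 0.382 × 21.3 / 2 = 4.0683 mol/s
Reaction term: ξ·ΔH°_rxn = 4.0683 × -96.8 = -393.81 kJ/s
Q = ΔH = -393.81 kJ/s = -393.81 kW
Heat removed = 23629 kJ/min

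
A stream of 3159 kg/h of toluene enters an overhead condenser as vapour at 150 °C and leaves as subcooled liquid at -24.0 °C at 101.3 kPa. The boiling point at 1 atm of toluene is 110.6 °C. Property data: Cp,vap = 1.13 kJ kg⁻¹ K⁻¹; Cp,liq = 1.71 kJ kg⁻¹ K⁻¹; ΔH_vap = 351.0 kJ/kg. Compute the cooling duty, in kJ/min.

Q_c = 32900 kJ/min

vapour 150→110.6 °C: -44.522 kJ/kg
condensation at 110.6 °C: -351 kJ/kg
liquid 110.6→-24.0 °C: -230.17 kJ/kg
Δh = -44.522 + -351 + -230.17 = -625.69 kJ/kg
Q = ṁ·Δh = 3159 kg/h × -625.69 kJ/kg = -1.9765e+06 kJ/h
|Q| = 549.04 kW = 32942 kJ/min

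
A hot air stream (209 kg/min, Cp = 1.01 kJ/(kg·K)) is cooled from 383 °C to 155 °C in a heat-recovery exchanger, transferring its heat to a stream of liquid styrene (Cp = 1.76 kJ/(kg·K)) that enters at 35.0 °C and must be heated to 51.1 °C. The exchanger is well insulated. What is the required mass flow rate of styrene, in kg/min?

ṁ_c = 1700 kg/min

Heat released by hot stream: Q = 209 × 1.01 × (383 − 155) = 48129 kJ/min
Energy balance on cold side (adiabatic exchanger): Q = ṁ_c·Cp_c·(T_c,out − T_c,in)
ṁ_c = 48129 / [1.76 × (51.1 − 35.0)] = 1698.5 kg/min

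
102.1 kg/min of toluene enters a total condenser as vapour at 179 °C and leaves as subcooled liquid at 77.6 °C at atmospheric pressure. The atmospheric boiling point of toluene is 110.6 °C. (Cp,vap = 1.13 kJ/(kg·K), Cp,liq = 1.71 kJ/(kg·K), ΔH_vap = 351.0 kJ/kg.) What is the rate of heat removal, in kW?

vapour 179→110.6 °C: -77.292 kJ/kg
condensation at 110.6 °C: -351 kJ/kg
liquid 110.6→77.6 °C: -56.43 kJ/kg
Δh = -77.292 + -351 + -56.43 = -484.72 kJ/kg
Q = ṁ·Δh = 102.1 kg/min × -484.72 kJ/kg = -49490 kJ/min
|Q| = 824.84 kW

Q_c = 825 kW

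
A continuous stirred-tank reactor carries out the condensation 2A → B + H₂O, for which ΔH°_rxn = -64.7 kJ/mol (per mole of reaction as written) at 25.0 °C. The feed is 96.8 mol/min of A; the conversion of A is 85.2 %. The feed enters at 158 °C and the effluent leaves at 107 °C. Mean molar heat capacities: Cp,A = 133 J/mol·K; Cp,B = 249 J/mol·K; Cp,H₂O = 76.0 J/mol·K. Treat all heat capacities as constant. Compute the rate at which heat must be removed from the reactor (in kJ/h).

Extent of reaction ξ = 0.852 × 96.8 / 2 = 41.237 mol/min
Reaction term: ξ·ΔH°_rxn = 41.237 × -64.7 = -2668 kJ/min
Sensible, feed 158→25 °C: -1712.3 kJ/min
Outlet flows (mol/min): A 14.326, B 41.237, H₂O 41.237
Sensible, products 25→107 °C: 1255.2 kJ/min
Q = ΔH = -3125.1 kJ/min = -52.085 kW
Heat removed = 187510 kJ/h

Q_out = 188000 kJ/h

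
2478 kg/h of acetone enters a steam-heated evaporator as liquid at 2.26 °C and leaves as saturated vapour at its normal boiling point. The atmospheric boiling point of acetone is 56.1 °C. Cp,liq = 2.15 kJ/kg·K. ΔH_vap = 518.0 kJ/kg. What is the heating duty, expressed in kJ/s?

Q = 436 kJ/s

liquid 2.26→56.1 °C: 115.76 kJ/kg
vaporisation at 56.1 °C: 518 kJ/kg
Δh = 115.76 + 518 = 633.76 kJ/kg
Q = ṁ·Δh = 2478 kg/h × 633.76 kJ/kg = 1.5704e+06 kJ/h
|Q| = 436.24 kW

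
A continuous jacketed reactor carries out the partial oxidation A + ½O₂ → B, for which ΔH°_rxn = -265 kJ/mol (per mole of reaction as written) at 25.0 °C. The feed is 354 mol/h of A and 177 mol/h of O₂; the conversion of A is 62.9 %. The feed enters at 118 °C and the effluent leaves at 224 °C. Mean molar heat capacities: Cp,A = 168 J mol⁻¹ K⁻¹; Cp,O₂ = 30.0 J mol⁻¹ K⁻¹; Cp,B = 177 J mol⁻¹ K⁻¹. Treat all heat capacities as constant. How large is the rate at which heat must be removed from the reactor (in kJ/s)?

Extent of reaction ξ = 0.629 × 354 = 222.67 mol/h
Reaction term: ξ·ΔH°_rxn = 222.67 × -265 = -59006 kJ/h
Sensible, feed 118→25 °C: -6024.7 kJ/h
Outlet flows (mol/h): A 131.33, O₂ 65.667, B 222.67
Sensible, products 25→224 °C: 12626 kJ/h
Q = ΔH = -52405 kJ/h = -14.557 kW
Heat removed = 14.557 kJ/s

Q_out = 14.6 kJ/s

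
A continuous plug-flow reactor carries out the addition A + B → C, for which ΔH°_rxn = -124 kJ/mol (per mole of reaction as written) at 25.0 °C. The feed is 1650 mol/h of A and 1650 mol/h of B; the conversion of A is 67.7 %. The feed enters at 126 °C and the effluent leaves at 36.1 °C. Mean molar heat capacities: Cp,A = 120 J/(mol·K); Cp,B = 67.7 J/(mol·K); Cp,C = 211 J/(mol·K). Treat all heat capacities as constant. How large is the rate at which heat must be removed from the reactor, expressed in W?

Q_out = 46100 W

Extent of reaction ξ = 0.677 × 1650 = 1117.1 mol/h
Reaction term: ξ·ΔH°_rxn = 1117.1 × -124 = -138510 kJ/h
Sensible, feed 126→25 °C: -31280 kJ/h
Outlet flows (mol/h): A 532.95, B 532.95, C 1117.1
Sensible, products 25→36.1 °C: 3726.6 kJ/h
Q = ΔH = -166070 kJ/h = -46.13 kW
Heat removed = 46130 W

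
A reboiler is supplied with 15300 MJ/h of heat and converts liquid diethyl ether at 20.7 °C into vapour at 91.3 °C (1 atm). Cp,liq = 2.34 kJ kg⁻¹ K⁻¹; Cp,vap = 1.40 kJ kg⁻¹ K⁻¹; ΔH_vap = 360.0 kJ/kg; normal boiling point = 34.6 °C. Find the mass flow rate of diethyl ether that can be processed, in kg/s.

ṁ = 9.01 kg/s

Δh = 2.34×(34.6−20.7) + 360.0 + 1.40×(91.3−34.6) = 471.91 kJ/kg
Q = 15300 MJ/h = 4250 kJ/s = 4250 kJ/s
ṁ = Q/Δh = 4250 / 471.91 = 9.006 kg/s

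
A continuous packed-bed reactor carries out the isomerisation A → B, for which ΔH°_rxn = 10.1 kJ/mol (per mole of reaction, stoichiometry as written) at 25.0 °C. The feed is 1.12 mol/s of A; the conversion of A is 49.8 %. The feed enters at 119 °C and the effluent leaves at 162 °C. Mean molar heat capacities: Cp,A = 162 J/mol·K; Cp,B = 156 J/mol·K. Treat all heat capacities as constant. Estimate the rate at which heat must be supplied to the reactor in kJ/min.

Extent of reaction ξ = 0.498 × 1.12 = 0.55776 mol/s
Reaction term: ξ·ΔH°_rxn = 0.55776 × 10.1 = 5.6334 kJ/s
Sensible, feed 119→25 °C: -17.055 kJ/s
Outlet flows (mol/s): A 0.56224, B 0.55776
Sensible, products 25→162 °C: 24.399 kJ/s
Q = ΔH = 12.977 kJ/s = 12.977 kW
Heat supplied = 778.61 kJ/min

Q_in = 779 kJ/min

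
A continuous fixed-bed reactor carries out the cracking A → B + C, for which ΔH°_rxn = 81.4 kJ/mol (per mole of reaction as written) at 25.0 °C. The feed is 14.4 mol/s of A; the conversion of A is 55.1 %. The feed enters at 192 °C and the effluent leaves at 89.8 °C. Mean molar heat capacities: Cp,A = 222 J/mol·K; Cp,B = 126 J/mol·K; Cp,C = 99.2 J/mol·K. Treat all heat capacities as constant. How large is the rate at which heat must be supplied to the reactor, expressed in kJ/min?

Extent of reaction ξ = 0.551 × 14.4 = 7.9344 mol/s
Reaction term: ξ·ΔH°_rxn = 7.9344 × 81.4 = 645.86 kJ/s
Sensible, feed 192→25 °C: -533.87 kJ/s
Outlet flows (mol/s): A 6.4656, B 7.9344, C 7.9344
Sensible, products 25→89.8 °C: 208.8 kJ/s
Q = ΔH = 320.79 kJ/s = 320.79 kW
Heat supplied = 19248 kJ/min

Q_in = 19200 kJ/min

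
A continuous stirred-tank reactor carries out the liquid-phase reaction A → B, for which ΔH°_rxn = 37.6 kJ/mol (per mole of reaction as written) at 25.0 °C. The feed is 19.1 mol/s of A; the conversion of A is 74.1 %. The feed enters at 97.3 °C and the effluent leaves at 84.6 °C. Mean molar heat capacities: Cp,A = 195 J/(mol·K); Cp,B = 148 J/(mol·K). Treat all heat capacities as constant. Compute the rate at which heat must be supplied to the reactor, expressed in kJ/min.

Extent of reaction ξ = 0.741 × 19.1 = 14.153 mol/s
Reaction term: ξ·ΔH°_rxn = 14.153 × 37.6 = 532.16 kJ/s
Sensible, feed 97.3→25 °C: -269.28 kJ/s
Outlet flows (mol/s): A 4.9469, B 14.153
Sensible, products 25→84.6 °C: 182.33 kJ/s
Q = ΔH = 445.21 kJ/s = 445.21 kW
Heat supplied = 26713 kJ/min

Q_in = 26700 kJ/min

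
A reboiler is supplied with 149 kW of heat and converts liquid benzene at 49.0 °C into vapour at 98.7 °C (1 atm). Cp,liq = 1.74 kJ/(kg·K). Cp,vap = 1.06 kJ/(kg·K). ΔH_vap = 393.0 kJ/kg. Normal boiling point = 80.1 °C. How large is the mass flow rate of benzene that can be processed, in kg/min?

Δh = 1.74×(80.1−49.0) + 393.0 + 1.06×(98.7−80.1) = 466.83 kJ/kg
Q = 149 kW = 149 kJ/s = 8940 kJ/min
ṁ = Q/Δh = 8940 / 466.83 = 19.15 kg/min

ṁ = 19.2 kg/min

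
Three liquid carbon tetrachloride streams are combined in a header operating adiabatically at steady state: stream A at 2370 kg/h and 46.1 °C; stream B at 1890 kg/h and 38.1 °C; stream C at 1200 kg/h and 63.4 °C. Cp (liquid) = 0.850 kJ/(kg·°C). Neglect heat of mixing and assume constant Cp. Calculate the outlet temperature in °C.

T_out = 47.1 °C

Adiabatic, steady state ⇒ Σ ṁᵢCp,ᵢ(T_out − Tᵢ) = 0
Σ ṁᵢCp,ᵢTᵢ = 2370×0.850×46.1 + 1890×0.850×38.1 + 1200×0.850×63.4 = 218740
Σ ṁᵢCp,ᵢ = 2370×0.850 + 1890×0.850 + 1200×0.850 = 4641
T_out = 218740 / 4641 = 47.133 °C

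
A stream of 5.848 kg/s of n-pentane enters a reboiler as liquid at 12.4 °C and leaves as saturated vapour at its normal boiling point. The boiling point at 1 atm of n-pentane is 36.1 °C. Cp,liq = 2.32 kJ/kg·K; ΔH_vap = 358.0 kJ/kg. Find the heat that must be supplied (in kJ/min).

liquid 12.4→36.1 °C: 54.984 kJ/kg
vaporisation at 36.1 °C: 358 kJ/kg
Δh = 54.984 + 358 = 412.98 kJ/kg
Q = ṁ·Δh = 5.848 kg/s × 412.98 kJ/kg = 2415.1 kJ/s
|Q| = 2415.1 kW = 144910 kJ/min

Q = 145000 kJ/min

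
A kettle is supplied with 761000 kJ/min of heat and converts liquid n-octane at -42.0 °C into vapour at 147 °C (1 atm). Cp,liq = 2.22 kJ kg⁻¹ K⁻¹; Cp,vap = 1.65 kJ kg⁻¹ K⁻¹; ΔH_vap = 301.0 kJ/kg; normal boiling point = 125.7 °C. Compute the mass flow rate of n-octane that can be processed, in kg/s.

ṁ = 17.9 kg/s

Δh = 2.22×(125.7−-42.0) + 301.0 + 1.65×(147−125.7) = 708.44 kJ/kg
Q = 761000 kJ/min = 12683 kJ/s = 12683 kJ/s
ṁ = Q/Δh = 12683 / 708.44 = 17.903 kg/s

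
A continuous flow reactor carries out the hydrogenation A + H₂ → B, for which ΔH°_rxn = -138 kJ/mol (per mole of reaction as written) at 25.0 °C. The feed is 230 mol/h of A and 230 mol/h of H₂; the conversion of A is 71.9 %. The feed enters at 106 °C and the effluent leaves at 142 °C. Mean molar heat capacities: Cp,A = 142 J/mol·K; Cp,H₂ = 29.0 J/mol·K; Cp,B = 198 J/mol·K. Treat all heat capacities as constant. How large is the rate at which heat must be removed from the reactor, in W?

Q_out = 5800 W

Extent of reaction ξ = 0.719 × 230 = 165.37 mol/h
Reaction term: ξ·ΔH°_rxn = 165.37 × -138 = -22821 kJ/h
Sensible, feed 106→25 °C: -3185.7 kJ/h
Outlet flows (mol/h): A 64.63, H₂ 64.63, B 165.37
Sensible, products 25→142 °C: 5124 kJ/h
Q = ΔH = -20883 kJ/h = -5.8008 kW
Heat removed = 5800.8 W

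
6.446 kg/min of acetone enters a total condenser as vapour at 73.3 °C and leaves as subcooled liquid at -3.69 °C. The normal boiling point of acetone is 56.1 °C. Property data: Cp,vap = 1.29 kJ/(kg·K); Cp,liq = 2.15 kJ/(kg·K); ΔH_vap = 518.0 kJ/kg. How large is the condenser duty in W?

Q_c = 71800 W

vapour 73.3→56.1 °C: -22.188 kJ/kg
condensation at 56.1 °C: -518 kJ/kg
liquid 56.1→-3.69 °C: -128.55 kJ/kg
Δh = -22.188 + -518 + -128.55 = -668.74 kJ/kg
Q = ṁ·Δh = 6.446 kg/min × -668.74 kJ/kg = -4310.7 kJ/min
|Q| = 71.845 kW = 71845 W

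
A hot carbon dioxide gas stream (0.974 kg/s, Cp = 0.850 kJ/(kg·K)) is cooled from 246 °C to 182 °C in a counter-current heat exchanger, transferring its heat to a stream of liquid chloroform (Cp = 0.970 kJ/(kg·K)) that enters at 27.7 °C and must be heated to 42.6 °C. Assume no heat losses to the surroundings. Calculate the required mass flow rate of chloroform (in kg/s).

ṁ_c = 3.67 kg/s

Heat released by hot stream: Q = 0.974 × 0.850 × (246 − 182) = 52.986 kJ/s
Energy balance on cold side (adiabatic exchanger): Q = ṁ_c·Cp_c·(T_c,out − T_c,in)
ṁ_c = 52.986 / [0.970 × (42.6 − 27.7)] = 3.6661 kg/s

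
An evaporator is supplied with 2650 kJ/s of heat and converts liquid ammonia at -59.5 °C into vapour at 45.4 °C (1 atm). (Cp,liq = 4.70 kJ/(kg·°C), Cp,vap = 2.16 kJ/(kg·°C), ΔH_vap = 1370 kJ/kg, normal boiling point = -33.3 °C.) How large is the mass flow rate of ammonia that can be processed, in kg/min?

Δh = 4.70×(-33.3−-59.5) + 1370 + 2.16×(45.4−-33.3) = 1663.1 kJ/kg
Q = 2650 kJ/s = 2650 kJ/s = 159000 kJ/min
ṁ = Q/Δh = 159000 / 1663.1 = 95.603 kg/min

ṁ = 95.6 kg/min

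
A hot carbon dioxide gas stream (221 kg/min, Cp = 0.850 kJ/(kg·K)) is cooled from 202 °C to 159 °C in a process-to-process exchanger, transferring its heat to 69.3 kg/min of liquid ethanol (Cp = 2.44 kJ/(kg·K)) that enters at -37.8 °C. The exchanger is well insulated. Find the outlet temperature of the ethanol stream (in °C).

T_c,out = 9.97 °C

Heat released by hot stream: Q = 221 × 0.850 × (202 − 159) = 8077.6 kJ/min
Energy balance on cold side (adiabatic exchanger): Q = ṁ_c·Cp_c·(T_c,out − T_c,in)
T_c,out = -37.8 + 8077.6/(69.3 × 2.44) = 9.9701 °C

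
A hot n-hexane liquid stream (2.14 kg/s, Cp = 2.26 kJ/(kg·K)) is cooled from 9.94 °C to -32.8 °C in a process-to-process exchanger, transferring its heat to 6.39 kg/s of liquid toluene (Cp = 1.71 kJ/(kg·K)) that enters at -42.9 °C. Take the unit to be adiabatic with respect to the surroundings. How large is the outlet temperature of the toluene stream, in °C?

Heat released by hot stream: Q = 2.14 × 2.26 × (9.94 − -32.8) = 206.71 kJ/s
Energy balance on cold side (adiabatic exchanger): Q = ṁ_c·Cp_c·(T_c,out − T_c,in)
T_c,out = -42.9 + 206.71/(6.39 × 1.71) = -23.983 °C

T_c,out = -24.0 °C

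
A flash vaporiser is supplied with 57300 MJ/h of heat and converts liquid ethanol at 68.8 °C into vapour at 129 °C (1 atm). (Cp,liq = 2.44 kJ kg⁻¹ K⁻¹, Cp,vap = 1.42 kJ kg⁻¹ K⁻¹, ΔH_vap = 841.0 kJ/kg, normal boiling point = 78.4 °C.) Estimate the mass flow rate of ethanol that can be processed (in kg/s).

Δh = 2.44×(78.4−68.8) + 841.0 + 1.42×(129−78.4) = 936.28 kJ/kg
Q = 57300 MJ/h = 15917 kJ/s = 15917 kJ/s
ṁ = Q/Δh = 15917 / 936.28 = 17 kg/s

ṁ = 17.0 kg/s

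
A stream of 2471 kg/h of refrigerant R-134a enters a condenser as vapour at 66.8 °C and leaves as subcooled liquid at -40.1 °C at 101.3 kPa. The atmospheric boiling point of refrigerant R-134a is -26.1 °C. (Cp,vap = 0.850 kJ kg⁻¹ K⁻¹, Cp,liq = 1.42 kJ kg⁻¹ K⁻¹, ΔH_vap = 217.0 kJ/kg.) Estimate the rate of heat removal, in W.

vapour 66.8→-26.1 °C: -78.965 kJ/kg
condensation at -26.1 °C: -217 kJ/kg
liquid -26.1→-40.1 °C: -19.88 kJ/kg
Δh = -78.965 + -217 + -19.88 = -315.85 kJ/kg
Q = ṁ·Δh = 2471 kg/h × -315.85 kJ/kg = -780450 kJ/h
|Q| = 216.79 kW = 216790 W

Q_c = 217000 W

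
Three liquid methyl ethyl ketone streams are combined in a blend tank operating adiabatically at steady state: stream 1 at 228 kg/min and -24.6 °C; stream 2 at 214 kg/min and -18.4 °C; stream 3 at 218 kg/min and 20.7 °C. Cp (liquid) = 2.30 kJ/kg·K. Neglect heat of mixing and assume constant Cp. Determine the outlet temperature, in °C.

Energy balance with Q = 0: Σ ṁᵢCp,ᵢ(T_out − Tᵢ) = 0
Σ ṁᵢCp,ᵢTᵢ = 228×2.30×-24.6 + 214×2.30×-18.4 + 218×2.30×20.7 = -11578
Σ ṁᵢCp,ᵢ = 228×2.30 + 214×2.30 + 218×2.30 = 1518
T_out = -11578 / 1518 = -7.627 °C

T_out = -7.63 °C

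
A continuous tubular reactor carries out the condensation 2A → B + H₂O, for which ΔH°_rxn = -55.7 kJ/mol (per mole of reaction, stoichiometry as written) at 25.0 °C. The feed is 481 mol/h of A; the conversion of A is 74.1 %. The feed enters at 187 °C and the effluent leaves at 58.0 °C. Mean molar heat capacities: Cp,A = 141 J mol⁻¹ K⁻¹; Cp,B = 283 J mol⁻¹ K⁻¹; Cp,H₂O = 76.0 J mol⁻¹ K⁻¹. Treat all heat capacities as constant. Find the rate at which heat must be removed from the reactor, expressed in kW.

Q_out = 5.06 kW

Extent of reaction ξ = 0.741 × 481 / 2 = 178.21 mol/h
Reaction term: ξ·ΔH°_rxn = 178.21 × -55.7 = -9926.3 kJ/h
Sensible, feed 187→25 °C: -10987 kJ/h
Outlet flows (mol/h): A 124.58, B 178.21, H₂O 178.21
Sensible, products 25→58.0 °C: 2690.9 kJ/h
Q = ΔH = -18222 kJ/h = -5.0618 kW
Heat removed = 5.0618 kW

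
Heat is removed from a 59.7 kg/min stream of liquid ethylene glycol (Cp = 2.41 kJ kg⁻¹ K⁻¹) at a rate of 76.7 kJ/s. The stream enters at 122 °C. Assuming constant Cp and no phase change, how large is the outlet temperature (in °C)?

T_out = 90.0 °C

Q = 76.7 kJ/s = 4602 kJ/min
ΔT = Q/(ṁ·Cp) = 4602/(59.7×2.41) = 31.986 K
T_out = 122 − 31.986 = 90.014 °C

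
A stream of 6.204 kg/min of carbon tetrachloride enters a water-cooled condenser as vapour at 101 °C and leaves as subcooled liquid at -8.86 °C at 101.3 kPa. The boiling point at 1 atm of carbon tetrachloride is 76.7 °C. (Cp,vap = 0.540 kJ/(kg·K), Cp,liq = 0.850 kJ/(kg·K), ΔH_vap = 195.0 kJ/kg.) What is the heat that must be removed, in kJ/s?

vapour 101→76.7 °C: -13.122 kJ/kg
condensation at 76.7 °C: -195 kJ/kg
liquid 76.7→-8.86 °C: -72.726 kJ/kg
Δh = -13.122 + -195 + -72.726 = -280.85 kJ/kg
Q = ṁ·Δh = 6.204 kg/min × -280.85 kJ/kg = -1742.4 kJ/min
|Q| = 29.04 kW

Q_c = 29.0 kJ/s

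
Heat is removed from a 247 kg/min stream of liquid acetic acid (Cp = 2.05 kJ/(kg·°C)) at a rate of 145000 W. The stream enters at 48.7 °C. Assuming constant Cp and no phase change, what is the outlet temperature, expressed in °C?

Q = 145000 W = 8700 kJ/min
ΔT = Q/(ṁ·Cp) = 8700/(247×2.05) = 17.182 K
T_out = 48.7 − 17.182 = 31.518 °C

T_out = 31.5 °C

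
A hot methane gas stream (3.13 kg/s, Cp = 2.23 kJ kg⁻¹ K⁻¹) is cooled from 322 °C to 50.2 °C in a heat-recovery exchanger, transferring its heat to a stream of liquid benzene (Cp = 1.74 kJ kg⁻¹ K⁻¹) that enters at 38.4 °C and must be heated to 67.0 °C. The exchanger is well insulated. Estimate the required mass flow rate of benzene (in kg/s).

Heat released by hot stream: Q = 3.13 × 2.23 × (322 − 50.2) = 1897.1 kJ/s
Energy balance on cold side (adiabatic exchanger): Q = ṁ_c·Cp_c·(T_c,out − T_c,in)
ṁ_c = 1897.1 / [1.74 × (67.0 − 38.4)] = 38.123 kg/s

ṁ_c = 38.1 kg/s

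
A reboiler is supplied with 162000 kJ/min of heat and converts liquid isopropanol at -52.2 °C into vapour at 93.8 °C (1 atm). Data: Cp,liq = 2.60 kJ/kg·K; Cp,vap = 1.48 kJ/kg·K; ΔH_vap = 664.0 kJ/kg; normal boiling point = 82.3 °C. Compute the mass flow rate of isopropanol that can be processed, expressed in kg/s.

ṁ = 2.62 kg/s

Δh = 2.60×(82.3−-52.2) + 664.0 + 1.48×(93.8−82.3) = 1030.7 kJ/kg
Q = 162000 kJ/min = 2700 kJ/s = 2700 kJ/s
ṁ = Q/Δh = 2700 / 1030.7 = 2.6195 kg/s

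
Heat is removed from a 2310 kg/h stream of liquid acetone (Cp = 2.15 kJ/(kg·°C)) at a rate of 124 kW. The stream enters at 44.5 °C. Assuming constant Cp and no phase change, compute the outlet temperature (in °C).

Q = 124 kW = 446400 kJ/h
ΔT = Q/(ṁ·Cp) = 446400/(2310×2.15) = 89.882 K
T_out = 44.5 − 89.882 = -45.382 °C

T_out = -45.4 °C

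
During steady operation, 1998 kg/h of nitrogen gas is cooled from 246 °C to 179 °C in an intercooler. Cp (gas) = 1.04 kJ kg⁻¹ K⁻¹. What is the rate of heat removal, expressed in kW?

Q = ṁ·Cp·ΔT = 1998 × 1.04 × (179 − 246) = -139220 kJ/h
Converting: 139220 / 3600 s = 38.672 kW

Q_c = 38.7 kW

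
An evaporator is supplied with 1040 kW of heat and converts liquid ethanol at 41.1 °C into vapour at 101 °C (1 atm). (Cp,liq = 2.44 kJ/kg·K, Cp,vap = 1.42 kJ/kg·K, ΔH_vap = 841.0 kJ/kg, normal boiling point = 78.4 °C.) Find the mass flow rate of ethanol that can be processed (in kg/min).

Δh = 2.44×(78.4−41.1) + 841.0 + 1.42×(101−78.4) = 964.1 kJ/kg
Q = 1040 kW = 1040 kJ/s = 62400 kJ/min
ṁ = Q/Δh = 62400 / 964.1 = 64.723 kg/min

ṁ = 64.7 kg/min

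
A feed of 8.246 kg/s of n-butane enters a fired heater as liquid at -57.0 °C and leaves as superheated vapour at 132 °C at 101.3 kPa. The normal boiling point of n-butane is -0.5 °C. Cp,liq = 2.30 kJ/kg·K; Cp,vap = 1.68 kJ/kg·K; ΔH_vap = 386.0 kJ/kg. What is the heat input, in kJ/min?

Q = 365000 kJ/min

liquid -57.0→-0.5 °C: 129.95 kJ/kg
vaporisation at -0.5 °C: 386 kJ/kg
vapour -0.5→132 °C: 222.6 kJ/kg
Δh = 129.95 + 386 + 222.6 = 738.55 kJ/kg
Q = ṁ·Δh = 8.246 kg/s × 738.55 kJ/kg = 6090.1 kJ/s
|Q| = 6090.1 kW = 365400 kJ/min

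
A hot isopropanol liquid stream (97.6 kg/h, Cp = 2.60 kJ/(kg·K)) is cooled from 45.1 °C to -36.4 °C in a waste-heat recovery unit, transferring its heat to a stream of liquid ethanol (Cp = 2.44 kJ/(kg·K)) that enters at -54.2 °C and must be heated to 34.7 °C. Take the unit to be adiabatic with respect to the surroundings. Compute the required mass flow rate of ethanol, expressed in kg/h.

Heat released by hot stream: Q = 97.6 × 2.60 × (45.1 − -36.4) = 20681 kJ/h
Energy balance on cold side (adiabatic exchanger): Q = ṁ_c·Cp_c·(T_c,out − T_c,in)
ṁ_c = 20681 / [2.44 × (34.7 − -54.2)] = 95.343 kg/h

ṁ_c = 95.3 kg/h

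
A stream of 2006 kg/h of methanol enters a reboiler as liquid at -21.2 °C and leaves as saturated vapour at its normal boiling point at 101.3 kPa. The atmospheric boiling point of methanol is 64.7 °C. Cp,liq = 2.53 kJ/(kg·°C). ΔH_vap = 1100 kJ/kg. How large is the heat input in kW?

liquid -21.2→64.7 °C: 217.33 kJ/kg
vaporisation at 64.7 °C: 1100 kJ/kg
Δh = 217.33 + 1100 = 1317.3 kJ/kg
Q = ṁ·Δh = 2006 kg/h × 1317.3 kJ/kg = 2.6426e+06 kJ/h
|Q| = 734.04 kW

Q = 734 kW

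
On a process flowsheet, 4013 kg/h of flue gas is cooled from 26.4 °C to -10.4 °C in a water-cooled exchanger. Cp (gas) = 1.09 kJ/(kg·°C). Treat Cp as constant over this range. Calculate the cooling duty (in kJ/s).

Q_c = 44.7 kJ/s

Q = ṁ·Cp·ΔT = 4013 × 1.09 × (-10.4 − 26.4) = -160970 kJ/h
Converting: 160970 / 3600 s = 44.714 kW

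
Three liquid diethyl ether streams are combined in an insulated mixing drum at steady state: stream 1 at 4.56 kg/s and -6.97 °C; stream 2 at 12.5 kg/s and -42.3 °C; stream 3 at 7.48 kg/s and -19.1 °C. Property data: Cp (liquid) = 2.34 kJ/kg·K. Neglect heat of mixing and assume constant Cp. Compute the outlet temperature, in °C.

T_out = -28.7 °C

Adiabatic, steady state ⇒ Σ ṁᵢCp,ᵢ(T_out − Tᵢ) = 0
Σ ṁᵢCp,ᵢTᵢ = 4.56×2.34×-6.97 + 12.5×2.34×-42.3 + 7.48×2.34×-19.1 = -1646
Σ ṁᵢCp,ᵢ = 4.56×2.34 + 12.5×2.34 + 7.48×2.34 = 57.424
T_out = -1646 / 57.424 = -28.663 °C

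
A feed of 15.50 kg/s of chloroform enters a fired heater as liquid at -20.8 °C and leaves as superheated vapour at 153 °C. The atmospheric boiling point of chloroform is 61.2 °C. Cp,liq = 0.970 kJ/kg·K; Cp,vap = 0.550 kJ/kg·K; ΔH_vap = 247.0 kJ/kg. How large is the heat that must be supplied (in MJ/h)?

liquid -20.8→61.2 °C: 79.54 kJ/kg
vaporisation at 61.2 °C: 247 kJ/kg
vapour 61.2→153 °C: 50.49 kJ/kg
Δh = 79.54 + 247 + 50.49 = 377.03 kJ/kg
Q = ṁ·Δh = 15.50 kg/s × 377.03 kJ/kg = 5844 kJ/s
|Q| = 5844 kW = 21038 MJ/h

Q = 21000 MJ/h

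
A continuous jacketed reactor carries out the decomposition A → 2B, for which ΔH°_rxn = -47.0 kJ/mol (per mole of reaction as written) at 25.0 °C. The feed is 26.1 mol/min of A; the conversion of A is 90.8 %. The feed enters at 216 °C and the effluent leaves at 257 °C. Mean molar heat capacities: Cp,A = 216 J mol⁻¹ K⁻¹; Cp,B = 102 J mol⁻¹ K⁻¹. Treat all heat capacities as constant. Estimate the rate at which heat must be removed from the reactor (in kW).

Extent of reaction ξ = 0.908 × 26.1 = 23.699 mol/min
Reaction term: ξ·ΔH°_rxn = 23.699 × -47.0 = -1113.8 kJ/min
Sensible, feed 216→25 °C: -1076.8 kJ/min
Outlet flows (mol/min): A 2.4012, B 47.398
Sensible, products 25→257 °C: 1241.9 kJ/min
Q = ΔH = -948.68 kJ/min = -15.811 kW
Heat removed = 15.811 kW

Q_out = 15.8 kW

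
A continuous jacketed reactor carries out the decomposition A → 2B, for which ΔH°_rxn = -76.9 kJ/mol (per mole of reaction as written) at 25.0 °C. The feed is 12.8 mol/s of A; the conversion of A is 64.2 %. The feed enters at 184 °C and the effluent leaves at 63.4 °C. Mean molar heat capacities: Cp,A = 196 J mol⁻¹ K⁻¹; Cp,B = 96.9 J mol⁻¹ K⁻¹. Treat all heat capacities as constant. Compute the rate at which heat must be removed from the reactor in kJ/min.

Q_out = 56100 kJ/min

Extent of reaction ξ = 0.642 × 12.8 = 8.2176 mol/s
Reaction term: ξ·ΔH°_rxn = 8.2176 × -76.9 = -631.93 kJ/s
Sensible, feed 184→25 °C: -398.9 kJ/s
Outlet flows (mol/s): A 4.5824, B 16.435
Sensible, products 25→63.4 °C: 95.644 kJ/s
Q = ΔH = -935.19 kJ/s = -935.19 kW
Heat removed = 56111 kJ/min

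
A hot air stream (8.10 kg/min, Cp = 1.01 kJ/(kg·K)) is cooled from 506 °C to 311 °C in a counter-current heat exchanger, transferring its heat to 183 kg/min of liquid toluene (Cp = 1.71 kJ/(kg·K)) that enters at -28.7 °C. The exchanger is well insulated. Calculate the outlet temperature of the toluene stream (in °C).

Heat released by hot stream: Q = 8.10 × 1.01 × (506 − 311) = 1595.3 kJ/min
Energy balance on cold side (adiabatic exchanger): Q = ṁ_c·Cp_c·(T_c,out − T_c,in)
T_c,out = -28.7 + 1595.3/(183 × 1.71) = -23.602 °C

T_c,out = -23.6 °C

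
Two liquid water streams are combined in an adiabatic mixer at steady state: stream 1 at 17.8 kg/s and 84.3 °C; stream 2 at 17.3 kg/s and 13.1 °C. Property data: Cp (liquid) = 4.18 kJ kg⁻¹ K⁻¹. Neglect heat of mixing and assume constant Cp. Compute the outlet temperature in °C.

T_out = 49.2 °C

No heat crosses the boundary, so H_out = H_in.
Σ ṁᵢCp,ᵢTᵢ = 17.8×4.18×84.3 + 17.3×4.18×13.1 = 7219.6
Σ ṁᵢCp,ᵢ = 17.8×4.18 + 17.3×4.18 = 146.72
T_out = 7219.6 / 146.72 = 49.207 °C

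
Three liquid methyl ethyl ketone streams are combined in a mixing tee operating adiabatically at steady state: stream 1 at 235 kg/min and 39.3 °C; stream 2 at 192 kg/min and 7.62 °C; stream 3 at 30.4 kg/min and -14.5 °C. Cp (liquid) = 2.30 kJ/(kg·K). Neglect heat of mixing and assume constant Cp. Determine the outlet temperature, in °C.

T_out = 22.4 °C

Energy balance with Q = 0: Σ ṁᵢCp,ᵢ(T_out − Tᵢ) = 0
T_out = Σ ṁᵢCp,ᵢTᵢ / Σ ṁᵢCp,ᵢ
      = 23593 / 1052 = 22.426 °C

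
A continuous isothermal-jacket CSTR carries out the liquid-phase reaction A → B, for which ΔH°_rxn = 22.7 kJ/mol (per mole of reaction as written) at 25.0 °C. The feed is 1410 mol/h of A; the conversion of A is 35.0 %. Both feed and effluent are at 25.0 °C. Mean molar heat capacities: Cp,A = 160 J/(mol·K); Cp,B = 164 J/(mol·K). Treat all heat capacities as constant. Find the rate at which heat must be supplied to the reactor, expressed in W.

Q_in = 3110 W

Extent of reaction ξ = 0.350 × 1410 = 493.5 mol/h
Reaction term: ξ·ΔH°_rxn = 493.5 × 22.7 = 11202 kJ/h
Q = ΔH = 11202 kJ/h = 3.1118 kW
Heat supplied = 3111.8 W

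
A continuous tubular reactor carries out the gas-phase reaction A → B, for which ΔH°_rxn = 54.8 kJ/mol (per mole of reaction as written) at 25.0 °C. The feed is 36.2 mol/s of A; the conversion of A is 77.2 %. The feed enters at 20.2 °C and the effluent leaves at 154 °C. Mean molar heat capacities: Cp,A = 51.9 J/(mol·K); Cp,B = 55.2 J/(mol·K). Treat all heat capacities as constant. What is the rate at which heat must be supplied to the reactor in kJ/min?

Q_in = 108000 kJ/min

Extent of reaction ξ = 0.772 × 36.2 = 27.946 mol/s
Reaction term: ξ·ΔH°_rxn = 27.946 × 54.8 = 1531.5 kJ/s
Sensible, feed 20.2→25 °C: 9.0181 kJ/s
Outlet flows (mol/s): A 8.2536, B 27.946
Sensible, products 25→154 °C: 254.26 kJ/s
Q = ΔH = 1794.7 kJ/s = 1794.7 kW
Heat supplied = 107680 kJ/min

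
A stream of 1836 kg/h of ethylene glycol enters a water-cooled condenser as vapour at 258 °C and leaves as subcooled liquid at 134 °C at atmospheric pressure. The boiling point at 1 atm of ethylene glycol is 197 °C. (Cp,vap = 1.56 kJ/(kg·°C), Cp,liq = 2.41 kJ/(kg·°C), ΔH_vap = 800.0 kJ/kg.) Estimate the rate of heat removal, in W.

Q_c = 534000 W

vapour 258→197 °C: -95.16 kJ/kg
condensation at 197 °C: -800 kJ/kg
liquid 197→134 °C: -151.83 kJ/kg
Δh = -95.16 + -800 + -151.83 = -1047 kJ/kg
Q = ṁ·Δh = 1836 kg/h × -1047 kJ/kg = -1.9223e+06 kJ/h
|Q| = 533.96 kW = 533960 W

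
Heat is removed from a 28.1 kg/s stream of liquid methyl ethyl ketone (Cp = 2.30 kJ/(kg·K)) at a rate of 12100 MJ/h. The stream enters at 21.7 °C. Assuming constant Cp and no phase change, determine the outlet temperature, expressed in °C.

Q = 12100 MJ/h = 3361.1 kJ/s
ΔT = Q/(ṁ·Cp) = 3361.1/(28.1×2.30) = 52.005 K
T_out = 21.7 − 52.005 = -30.305 °C

T_out = -30.3 °C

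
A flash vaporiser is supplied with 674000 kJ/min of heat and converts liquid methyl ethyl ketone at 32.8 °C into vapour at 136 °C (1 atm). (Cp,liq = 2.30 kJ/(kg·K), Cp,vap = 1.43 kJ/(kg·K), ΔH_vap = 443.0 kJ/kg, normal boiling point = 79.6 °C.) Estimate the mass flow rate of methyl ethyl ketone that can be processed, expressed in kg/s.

Δh = 2.30×(79.6−32.8) + 443.0 + 1.43×(136−79.6) = 631.29 kJ/kg
Q = 674000 kJ/min = 11233 kJ/s = 11233 kJ/s
ṁ = Q/Δh = 11233 / 631.29 = 17.794 kg/s

ṁ = 17.8 kg/s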